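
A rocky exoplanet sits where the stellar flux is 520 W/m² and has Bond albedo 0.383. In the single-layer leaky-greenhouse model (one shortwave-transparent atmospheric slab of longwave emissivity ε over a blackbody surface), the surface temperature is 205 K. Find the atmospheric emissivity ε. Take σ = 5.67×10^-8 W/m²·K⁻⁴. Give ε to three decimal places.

First, T_e = [520.0·(1−0.383)/(4σ)]^(1/4) = 193.9 K.
Inverting T_s⁴ = 2T_e⁴/(2−ε): (T_e/T_s)⁴ = 0.8010, so ε = 2(1 − 0.8010) = 0.3980.

0.398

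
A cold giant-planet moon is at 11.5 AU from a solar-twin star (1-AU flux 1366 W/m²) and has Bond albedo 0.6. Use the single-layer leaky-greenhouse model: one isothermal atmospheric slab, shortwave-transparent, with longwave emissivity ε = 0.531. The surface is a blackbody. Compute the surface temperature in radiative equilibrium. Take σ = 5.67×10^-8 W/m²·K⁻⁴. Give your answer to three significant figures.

70.6 K

Irradiance scales as 1/d², so S = 1366 W/m² × (1/11.5)² = 10.33 W/m².
The planet radiates to space at T_e = [S(1−α)/(4σ)]^(1/4) = 65.33 K.
Surface balance with a leaky layer gives σT_s⁴ = σT_e⁴·2/(2−ε), so T_s = T_e·[2/(2−0.531)]^(1/4) = 70.57 K.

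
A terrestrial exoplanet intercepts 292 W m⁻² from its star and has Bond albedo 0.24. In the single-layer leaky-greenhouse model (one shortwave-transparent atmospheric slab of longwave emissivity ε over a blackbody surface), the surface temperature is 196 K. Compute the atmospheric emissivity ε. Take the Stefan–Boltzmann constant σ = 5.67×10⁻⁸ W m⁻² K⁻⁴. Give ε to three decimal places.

0.674

First, T_e = [292.0·(1−0.24)/(4σ)]^(1/4) = 176.9 K.
T_s⁴ = T_e⁴·2/(2−ε) → ε = 2 − 2(T_e/T_s)⁴ = 2 − 2·(176.9/196)⁴ = 0.6740.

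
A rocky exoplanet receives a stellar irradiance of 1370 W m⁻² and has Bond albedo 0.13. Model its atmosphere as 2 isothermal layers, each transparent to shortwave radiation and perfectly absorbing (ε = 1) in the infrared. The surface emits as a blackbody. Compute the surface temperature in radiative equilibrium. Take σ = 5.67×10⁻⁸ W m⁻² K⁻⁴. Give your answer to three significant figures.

354 K

Top-of-atmosphere balance: σT_e⁴ = S(1−α)/4 = 298.0 W m⁻² → T_e = 269.2 K.
Layer-by-layer balance gives σT_s⁴ = (N+1)σT_e⁴, so T_s = 3^¼·269.2 = 354.3 K.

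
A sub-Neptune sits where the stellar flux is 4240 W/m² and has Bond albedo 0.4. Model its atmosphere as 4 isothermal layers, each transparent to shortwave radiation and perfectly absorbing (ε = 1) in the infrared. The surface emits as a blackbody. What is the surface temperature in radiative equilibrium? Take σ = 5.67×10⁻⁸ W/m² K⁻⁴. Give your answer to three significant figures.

The effective emission temperature is T_e = [S(1−α)/(4σ)]^¼ = 325.4 K.
Layer-by-layer balance gives σT_s⁴ = (N+1)σT_e⁴, so T_s = 5^¼·325.4 = 486.6 K.

487 K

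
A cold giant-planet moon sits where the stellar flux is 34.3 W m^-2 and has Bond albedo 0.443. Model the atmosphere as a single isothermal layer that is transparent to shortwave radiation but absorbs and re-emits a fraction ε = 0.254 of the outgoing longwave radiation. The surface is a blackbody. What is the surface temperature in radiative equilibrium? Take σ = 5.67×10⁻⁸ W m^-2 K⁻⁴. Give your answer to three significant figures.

99.1 K

At the top of the atmosphere, σT_e⁴ = S(1−α)/4 = 4.776 W m^-2, giving T_e = 95.80 K.
For a single slab of emissivity ε, T_s⁴ = 2T_e⁴/(2−ε); thus T_s = 95.80·(1.145)^(1/4) = 99.11 K.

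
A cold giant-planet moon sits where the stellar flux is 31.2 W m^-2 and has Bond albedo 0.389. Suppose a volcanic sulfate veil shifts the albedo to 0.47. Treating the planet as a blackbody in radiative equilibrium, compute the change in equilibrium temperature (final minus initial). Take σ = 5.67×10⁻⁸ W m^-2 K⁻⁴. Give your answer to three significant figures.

-3.34 K

Before: T₁ = [31.20·0.611/(4σ)]^(1/4) = 95.75 K.
After:  T₂ = [31.20·0.53/(4σ)]^(1/4) = 92.41 K.
ΔT = T₂ − T₁ = -3.345 K.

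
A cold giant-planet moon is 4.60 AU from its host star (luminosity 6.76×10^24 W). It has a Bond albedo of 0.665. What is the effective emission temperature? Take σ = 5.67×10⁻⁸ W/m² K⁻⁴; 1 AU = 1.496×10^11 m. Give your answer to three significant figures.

36.0 K

d = 4.60 × 1.496×10^11 m = 6.882×10^11 m.
Flux at the orbit: S = L/(4πd²) = 6.76×10^24/(4π·(6.88×10^11)²) = 1.136 W/m².
The planet absorbs (1−α)S over its disc πR² and re-emits over 4πR², so the mean absorbed flux is (1−0.665)·1.136/4 = 0.09514 W/m².
In equilibrium σT⁴ equals this, so T = 35.99 K.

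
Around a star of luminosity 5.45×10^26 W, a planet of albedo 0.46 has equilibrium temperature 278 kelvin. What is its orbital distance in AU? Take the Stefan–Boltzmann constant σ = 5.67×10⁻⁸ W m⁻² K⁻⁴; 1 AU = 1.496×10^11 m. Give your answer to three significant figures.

Energy balance gives S = 4σT⁴/(1−α) = 2509 W m⁻².
S = L/(4πd²) → d = √(L/4πS) = √(5.45×10^26/(4π·2509)) = 1.315×10^11 m = 0.8789 AU.

0.879 AU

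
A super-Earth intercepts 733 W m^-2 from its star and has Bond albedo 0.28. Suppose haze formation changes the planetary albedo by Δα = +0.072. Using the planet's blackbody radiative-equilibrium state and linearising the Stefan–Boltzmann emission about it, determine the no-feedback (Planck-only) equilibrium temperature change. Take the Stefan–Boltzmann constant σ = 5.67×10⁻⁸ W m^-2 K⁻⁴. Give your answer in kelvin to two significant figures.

-5.5 K

Unperturbed T_e = [733.0·(1−0.28)/(4σ)]^¼ = 219.6 K.
TOA radiative forcing: ΔF = −S·Δα/4 = −733.0·(+0.072)/4 = -13.19 W m^-2.
Linearising σT⁴ gives d(σT⁴)/dT = 4σT_e³ = 2.403 W m^-2 per K.
Hence the no-feedback warming is ΔF/(4σT_e³) = -5.49 K.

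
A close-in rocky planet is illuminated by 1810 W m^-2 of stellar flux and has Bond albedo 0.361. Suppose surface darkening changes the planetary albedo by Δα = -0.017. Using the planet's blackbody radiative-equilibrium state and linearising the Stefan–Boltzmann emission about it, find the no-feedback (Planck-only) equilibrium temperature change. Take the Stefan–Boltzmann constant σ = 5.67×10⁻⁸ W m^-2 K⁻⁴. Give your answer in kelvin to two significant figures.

1.8 K

Reference equilibrium: T_e = [S(1−α)/(4σ)]^(1/4) = 267.2 K.
TOA radiative forcing: ΔF = −S·Δα/4 = −1810·(-0.017)/4 = 7.693 W m^-2.
The Planck feedback parameter is 4σT_e³ = 4.328 W m^-2/K.
So ΔT₀ = 7.693/4.328 = 1.78 K.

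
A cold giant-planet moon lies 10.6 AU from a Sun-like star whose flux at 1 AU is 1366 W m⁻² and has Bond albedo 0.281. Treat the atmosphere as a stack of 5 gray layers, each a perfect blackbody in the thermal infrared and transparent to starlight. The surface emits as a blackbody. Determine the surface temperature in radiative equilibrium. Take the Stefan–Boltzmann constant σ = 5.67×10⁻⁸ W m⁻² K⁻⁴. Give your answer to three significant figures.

123 K

By the inverse-square law, S = 1366/10.6² = 12.16 W m⁻².
OLR = S(1−α)/4 = 2.185 W m⁻²; the top layer radiates at T_e = 78.79 K.
With N = 5 opaque layers, T_s = (N+1)^(1/4)·T_e = 6^(1/4)·78.79 = 123.3 K.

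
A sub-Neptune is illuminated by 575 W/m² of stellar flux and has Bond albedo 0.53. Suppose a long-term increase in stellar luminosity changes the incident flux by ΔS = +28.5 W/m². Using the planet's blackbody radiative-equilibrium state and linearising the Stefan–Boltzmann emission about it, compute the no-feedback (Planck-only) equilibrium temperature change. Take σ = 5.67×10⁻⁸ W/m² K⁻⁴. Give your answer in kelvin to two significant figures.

2.3 K

The baseline emission temperature is T_e = 185.8 K.
TOA radiative forcing: ΔF = (1−α)ΔS/4 = 0.47·(+28.5)/4 = 3.349 W/m².
The Planck feedback parameter is 4σT_e³ = 1.455 W/m²/K.
Hence the no-feedback warming is ΔF/(4σT_e³) = 2.30 K.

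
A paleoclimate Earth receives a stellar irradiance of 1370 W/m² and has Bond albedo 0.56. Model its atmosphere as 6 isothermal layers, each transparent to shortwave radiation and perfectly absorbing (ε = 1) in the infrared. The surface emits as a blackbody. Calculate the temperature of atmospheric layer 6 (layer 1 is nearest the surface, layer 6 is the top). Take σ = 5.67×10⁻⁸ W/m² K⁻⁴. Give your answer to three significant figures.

Top-of-atmosphere balance: σT_e⁴ = S(1−α)/4 = 150.7 W/m² → T_e = 227.1 K.
Each opaque layer satisfies 2T_j⁴ = T_{j−1}⁴ + T_{j+1}⁴, giving T_k⁴ = (N+1−k)T_e⁴.
With k = 6: T_6 = (6+1−6)^¼·227.1 K = 227.1 K.

227 kelvin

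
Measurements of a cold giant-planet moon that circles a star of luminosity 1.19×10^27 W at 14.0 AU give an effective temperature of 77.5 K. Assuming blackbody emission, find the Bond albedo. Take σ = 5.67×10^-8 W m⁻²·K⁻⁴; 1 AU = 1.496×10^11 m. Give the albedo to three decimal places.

d = 14.0 × 1.496×10^11 m = 2.094×10^12 m.
Flux at the orbit: S = L/(4πd²) = 1.19×10^27/(4π·(2.09×10^12)²) = 21.59 W m⁻².
From σT⁴ = S(1−α)/4 we invert for α: 1−α = 4σT⁴/S.
4σT⁴ = 4·5.67×10⁻⁸·(77.5)⁴ = 8.182 W m⁻².
Hence α = 1 − 8.182/21.59 = 0.6210.

0.621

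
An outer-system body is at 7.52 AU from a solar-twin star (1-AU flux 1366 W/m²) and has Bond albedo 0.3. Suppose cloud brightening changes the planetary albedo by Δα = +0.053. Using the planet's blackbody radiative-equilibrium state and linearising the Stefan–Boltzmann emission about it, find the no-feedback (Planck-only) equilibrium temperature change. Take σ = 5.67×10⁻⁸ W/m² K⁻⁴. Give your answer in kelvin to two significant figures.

Irradiance scales as 1/d², so S = 1366 W/m² × (1/7.52)² = 24.16 W/m².
The baseline emission temperature is T_e = 92.92 K.
TOA radiative forcing: ΔF = −S·Δα/4 = −24.16·(+0.053)/4 = -0.3201 W/m².
Linearising σT⁴ gives d(σT⁴)/dT = 4σT_e³ = 0.1820 W/m² per K.
So ΔT₀ = -0.3201/0.1820 = -1.76 K.

-1.8 K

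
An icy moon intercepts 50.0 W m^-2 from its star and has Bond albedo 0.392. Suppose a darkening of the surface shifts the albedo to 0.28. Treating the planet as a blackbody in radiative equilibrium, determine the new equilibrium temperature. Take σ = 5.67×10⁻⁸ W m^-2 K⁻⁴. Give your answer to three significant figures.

112 K

New equilibrium: T₂ = [(1−0.28)·50.00/(4σ)]^(1/4) = 112.2 K.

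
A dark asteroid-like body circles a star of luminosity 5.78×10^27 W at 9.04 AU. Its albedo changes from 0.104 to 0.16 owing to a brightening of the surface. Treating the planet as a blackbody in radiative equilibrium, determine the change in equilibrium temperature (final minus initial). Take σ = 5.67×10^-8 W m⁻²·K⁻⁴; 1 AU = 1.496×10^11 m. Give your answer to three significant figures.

-2.84 K

Orbital distance: d = 9.04 AU = 1.352×10^12 m.
Spreading L over a sphere of radius d: S = 5.78×10^27/(4π·1.35×10^12²) = 251.5 W m⁻².
With α = 0.104, T₁ = 177.5 K.
With α = 0.16, T₂ = 174.7 K.
ΔT = T₂ − T₁ = -2.842 K.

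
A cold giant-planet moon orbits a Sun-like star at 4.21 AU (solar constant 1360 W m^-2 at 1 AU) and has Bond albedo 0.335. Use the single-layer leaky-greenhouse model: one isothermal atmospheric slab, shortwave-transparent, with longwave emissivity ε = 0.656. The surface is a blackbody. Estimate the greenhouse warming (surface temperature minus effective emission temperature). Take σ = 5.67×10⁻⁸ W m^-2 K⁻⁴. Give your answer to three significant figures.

12.8 K

Irradiance scales as 1/d², so S = 1360 W m^-2 × (1/4.21)² = 76.73 W m^-2.
At the top of the atmosphere, σT_e⁴ = S(1−α)/4 = 12.76 W m^-2, giving T_e = 122.5 K.
Surface balance with a leaky layer gives σT_s⁴ = σT_e⁴·2/(2−ε), so T_s = T_e·[2/(2−0.656)]^(1/4) = 135.3 K.
T_s − T_e = 135.3 − 122.5 = 12.80 K.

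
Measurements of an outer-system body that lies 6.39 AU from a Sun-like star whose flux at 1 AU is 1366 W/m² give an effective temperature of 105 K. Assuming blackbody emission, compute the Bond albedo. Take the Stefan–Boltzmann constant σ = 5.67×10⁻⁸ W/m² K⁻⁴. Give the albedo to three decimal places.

0.176

By the inverse-square law, S = 1366/6.39² = 33.45 W/m².
From σT⁴ = S(1−α)/4 we invert for α: 1−α = 4σT⁴/S.
4σT⁴ = 4·5.67×10⁻⁸·(105)⁴ = 27.57 W/m².
1−α = 27.57/33.45 = 0.8240, so α = 0.1760.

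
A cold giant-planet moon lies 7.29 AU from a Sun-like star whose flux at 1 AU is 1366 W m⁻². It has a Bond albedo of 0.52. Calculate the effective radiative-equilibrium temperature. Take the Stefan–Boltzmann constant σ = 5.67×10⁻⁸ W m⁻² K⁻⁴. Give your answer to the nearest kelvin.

86 K

Irradiance scales as 1/d², so S = 1366 W m⁻² × (1/7.29)² = 25.70 W m⁻².
Absorbed flux (global mean): S(1−α)/4 = 25.70·0.48/4 = 3.084 W m⁻².
Set σT⁴ = 3.084 → T = (3.084/σ)^(1/4) = 85.88 K.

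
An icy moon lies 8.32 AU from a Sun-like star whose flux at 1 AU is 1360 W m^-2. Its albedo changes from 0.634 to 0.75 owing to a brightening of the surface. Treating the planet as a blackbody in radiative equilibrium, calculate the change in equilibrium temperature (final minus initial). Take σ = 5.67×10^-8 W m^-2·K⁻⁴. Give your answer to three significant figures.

By the inverse-square law, S = 1360/8.32² = 19.65 W m^-2.
Before: T₁ = [19.65·0.366/(4σ)]^(1/4) = 75.04 K.
After:  T₂ = [19.65·0.25/(4σ)]^(1/4) = 68.22 K.
Change: 68.22 − 75.04 = -6.820 K.

-6.82 K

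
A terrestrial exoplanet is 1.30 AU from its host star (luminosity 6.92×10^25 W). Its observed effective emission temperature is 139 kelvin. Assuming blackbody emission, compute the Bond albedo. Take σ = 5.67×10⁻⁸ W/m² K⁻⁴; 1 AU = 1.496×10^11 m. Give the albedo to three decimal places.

0.418

d = 1.30 × 1.496×10^11 m = 1.945×10^11 m.
Spreading L over a sphere of radius d: S = 6.92×10^25/(4π·1.94×10^11²) = 145.6 W/m².
From σT⁴ = S(1−α)/4 we invert for α: 1−α = 4σT⁴/S.
σT⁴ = 21.17 W/m², so 4σT⁴ = 84.66 W/m².
Hence α = 1 − 84.66/145.6 = 0.4185.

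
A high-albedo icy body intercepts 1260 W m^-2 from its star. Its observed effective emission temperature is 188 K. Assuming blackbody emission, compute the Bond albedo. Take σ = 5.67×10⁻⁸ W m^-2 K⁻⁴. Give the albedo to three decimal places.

Rearranging the radiative balance, α = 1 − 4σT⁴/S.
4σT⁴ = 4·5.67×10⁻⁸·(188)⁴ = 283.3 W m^-2.
1−α = 283.3/1260 = 0.2249, so α = 0.7751.

0.775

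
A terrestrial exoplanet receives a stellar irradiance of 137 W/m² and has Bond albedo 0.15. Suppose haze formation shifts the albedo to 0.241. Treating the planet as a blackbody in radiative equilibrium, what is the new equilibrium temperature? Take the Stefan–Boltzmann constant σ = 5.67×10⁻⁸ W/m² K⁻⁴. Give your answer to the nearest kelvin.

146 K

T₂ = [S(1−α₂)/(4σ)]^(1/4) = [137.0·0.759/(4σ)]^(1/4) = 146.3 K.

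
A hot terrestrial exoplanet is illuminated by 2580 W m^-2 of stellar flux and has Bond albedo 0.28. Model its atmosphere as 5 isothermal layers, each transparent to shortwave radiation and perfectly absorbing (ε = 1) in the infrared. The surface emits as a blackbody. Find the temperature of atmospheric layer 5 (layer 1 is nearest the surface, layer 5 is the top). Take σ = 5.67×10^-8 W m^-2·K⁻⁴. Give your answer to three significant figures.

301 kelvin

Top-of-atmosphere balance: σT_e⁴ = S(1−α)/4 = 464.4 W m^-2 → T_e = 300.8 K.
Each opaque layer satisfies 2T_j⁴ = T_{j−1}⁴ + T_{j+1}⁴, giving T_k⁴ = (N+1−k)T_e⁴.
With k = 5: T_5 = (5+1−5)^¼·300.8 K = 300.8 K.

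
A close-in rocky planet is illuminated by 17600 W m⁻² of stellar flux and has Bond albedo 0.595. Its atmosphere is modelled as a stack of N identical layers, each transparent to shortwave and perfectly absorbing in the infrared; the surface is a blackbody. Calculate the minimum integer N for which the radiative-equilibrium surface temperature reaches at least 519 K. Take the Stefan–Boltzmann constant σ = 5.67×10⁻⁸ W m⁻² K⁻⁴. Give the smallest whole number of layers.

2

Top-of-atmosphere balance: σT_e⁴ = S(1−α)/4 = 1782 W m⁻² → T_e = 421.0 K.
Since T_s⁴ = (N+1)T_e⁴, we need N ≥ (T_s/T_e)⁴ − 1 = 1.309.
The minimum whole number is N = 2.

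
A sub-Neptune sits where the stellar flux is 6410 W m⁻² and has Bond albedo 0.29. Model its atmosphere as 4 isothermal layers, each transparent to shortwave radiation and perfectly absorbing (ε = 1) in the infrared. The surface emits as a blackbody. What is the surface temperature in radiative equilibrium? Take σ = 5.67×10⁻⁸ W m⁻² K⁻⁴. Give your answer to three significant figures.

Top-of-atmosphere balance: σT_e⁴ = S(1−α)/4 = 1138 W m⁻² → T_e = 376.4 K.
With N = 4 opaque layers, T_s = (N+1)^(1/4)·T_e = 5^(1/4)·376.4 = 562.8 K.

563 K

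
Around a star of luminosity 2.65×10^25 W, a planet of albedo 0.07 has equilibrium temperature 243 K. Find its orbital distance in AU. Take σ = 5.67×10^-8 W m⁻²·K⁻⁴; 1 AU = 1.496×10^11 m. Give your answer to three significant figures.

0.333 AU

Required flux: S = 4σT⁴/(1−α) = 850.3 W m⁻².
From L = 4πd²S, d = √(2.65×10^25/(4π·850.3)) = 4.980×10^10 m = 0.3329 AU.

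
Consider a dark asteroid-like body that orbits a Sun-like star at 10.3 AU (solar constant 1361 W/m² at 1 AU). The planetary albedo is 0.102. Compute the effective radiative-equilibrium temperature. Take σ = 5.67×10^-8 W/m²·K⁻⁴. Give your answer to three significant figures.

84.4 K

Flux at the orbit: S = 1361/(10.3)² = 12.83 W/m².
The planet absorbs (1−α)S over its disc πR² and re-emits over 4πR², so the mean absorbed flux is (1−0.102)·12.83/4 = 2.880 W/m².
Balancing against σT⁴: T = (2.880/5.67×10⁻⁸)^(1/4) = 84.42 K.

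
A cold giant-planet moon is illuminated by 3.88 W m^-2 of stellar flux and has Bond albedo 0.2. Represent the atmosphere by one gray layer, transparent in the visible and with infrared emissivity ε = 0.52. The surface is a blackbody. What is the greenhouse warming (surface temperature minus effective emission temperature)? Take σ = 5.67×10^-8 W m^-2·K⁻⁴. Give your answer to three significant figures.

The planet radiates to space at T_e = [S(1−α)/(4σ)]^(1/4) = 60.82 K.
For a single slab of emissivity ε, T_s⁴ = 2T_e⁴/(2−ε); thus T_s = 60.82·(1.351)^(1/4) = 65.58 K.
Greenhouse warming: T_s − T_e = 4.755 K.

4.76 K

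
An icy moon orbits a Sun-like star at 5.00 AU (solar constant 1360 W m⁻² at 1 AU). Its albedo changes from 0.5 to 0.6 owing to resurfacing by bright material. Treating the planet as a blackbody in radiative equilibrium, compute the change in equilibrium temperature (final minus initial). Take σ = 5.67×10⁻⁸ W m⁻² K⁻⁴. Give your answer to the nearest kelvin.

-6 kelvin

Irradiance scales as 1/d², so S = 1360 W m⁻² × (1/5.00)² = 54.40 W m⁻².
With α = 0.5, T₁ = 104.6 K.
After:  T₂ = [54.40·0.4/(4σ)]^(1/4) = 98.97 K.
ΔT = T₂ − T₁ = -5.678 K.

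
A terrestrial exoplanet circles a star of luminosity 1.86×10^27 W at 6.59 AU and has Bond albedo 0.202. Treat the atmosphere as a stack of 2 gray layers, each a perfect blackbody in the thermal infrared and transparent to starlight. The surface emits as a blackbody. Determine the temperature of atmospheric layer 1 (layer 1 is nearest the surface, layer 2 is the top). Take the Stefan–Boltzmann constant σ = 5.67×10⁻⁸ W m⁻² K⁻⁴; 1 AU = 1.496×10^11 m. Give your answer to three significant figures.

d = 6.59 × 1.496×10^11 m = 9.859×10^11 m.
S = L/(4πd²) = 152.3 W m⁻².
OLR = S(1−α)/4 = 30.38 W m⁻²; the top layer radiates at T_e = 152.1 K.
The net upward flux σT_e⁴ is constant between every pair of levels, so T_k⁴ = (N+1−k)T_e⁴.
With k = 1: T_1 = (2+1−1)^¼·152.1 K = 180.9 K.

181 kelvin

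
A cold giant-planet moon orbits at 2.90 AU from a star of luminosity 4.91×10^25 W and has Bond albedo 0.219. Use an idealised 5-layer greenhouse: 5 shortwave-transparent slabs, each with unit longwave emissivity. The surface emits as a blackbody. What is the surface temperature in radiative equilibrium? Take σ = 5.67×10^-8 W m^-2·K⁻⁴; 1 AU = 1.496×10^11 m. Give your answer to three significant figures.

144 K

d = 2.90 × 1.496×10^11 m = 4.338×10^11 m.
Spreading L over a sphere of radius d: S = 4.91×10^25/(4π·4.34×10^11²) = 20.76 W m^-2.
The effective emission temperature is T_e = [S(1−α)/(4σ)]^¼ = 91.95 K.
For an N-layer opaque stack, T_s⁴ = (N+1)T_e⁴, hence T_s = (6)^(1/4)×91.95 K = 143.9 K.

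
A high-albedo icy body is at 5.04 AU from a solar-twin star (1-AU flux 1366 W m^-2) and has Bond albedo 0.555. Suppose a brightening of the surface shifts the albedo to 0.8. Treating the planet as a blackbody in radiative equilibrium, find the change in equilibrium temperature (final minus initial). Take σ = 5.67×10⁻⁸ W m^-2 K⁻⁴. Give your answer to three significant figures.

Irradiance scales as 1/d², so S = 1366 W m^-2 × (1/5.04)² = 53.78 W m^-2.
Initial: T₁ = [S(1−0.555)/(4σ)]^(1/4) = 101.4 K.
With α = 0.8, T₂ = 82.98 K.
Change: 82.98 − 101.4 = -18.37 K.

-18.4 K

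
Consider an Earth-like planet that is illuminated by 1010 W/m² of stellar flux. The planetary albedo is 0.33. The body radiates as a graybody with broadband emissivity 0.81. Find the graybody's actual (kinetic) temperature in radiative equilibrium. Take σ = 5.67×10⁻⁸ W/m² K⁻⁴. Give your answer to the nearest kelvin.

246 kelvin

Absorbed flux (global mean): S(1−α)/4 = 1010·0.67/4 = 169.2 W/m².
Equating to εσT⁴ with ε = 0.81: T = (169.2/0.81σ)^(1/4) = 246.4 K.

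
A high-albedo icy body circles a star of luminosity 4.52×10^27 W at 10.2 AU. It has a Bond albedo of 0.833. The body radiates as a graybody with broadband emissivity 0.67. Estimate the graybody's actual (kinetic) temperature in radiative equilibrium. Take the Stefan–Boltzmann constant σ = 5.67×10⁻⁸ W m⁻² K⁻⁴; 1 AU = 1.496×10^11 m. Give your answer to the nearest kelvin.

114 K

d = 10.2 × 1.496×10^11 m = 1.526×10^12 m.
S = L/(4πd²) = 154.5 W m⁻².
The planet absorbs (1−α)S over its disc πR² and re-emits over 4πR², so the mean absorbed flux is (1−0.833)·154.5/4 = 6.449 W m⁻².
Radiative balance εσT⁴ = 6.449 gives T = [6.449/(0.67·σ)]^(1/4) = 114.1 K.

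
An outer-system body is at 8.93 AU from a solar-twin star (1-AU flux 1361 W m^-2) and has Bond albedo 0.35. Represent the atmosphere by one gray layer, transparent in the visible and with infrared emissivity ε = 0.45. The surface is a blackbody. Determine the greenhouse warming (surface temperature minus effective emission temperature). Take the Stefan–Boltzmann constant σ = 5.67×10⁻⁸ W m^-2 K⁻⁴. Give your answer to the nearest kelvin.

6 K

Flux at the orbit: S = 1361/(8.93)² = 17.07 W m^-2.
At the top of the atmosphere, σT_e⁴ = S(1−α)/4 = 2.773 W m^-2, giving T_e = 83.63 K.
For a single slab of emissivity ε, T_s⁴ = 2T_e⁴/(2−ε); thus T_s = 83.63·(1.29)^(1/4) = 89.13 K.
T_s − T_e = 89.13 − 83.63 = 5.503 K.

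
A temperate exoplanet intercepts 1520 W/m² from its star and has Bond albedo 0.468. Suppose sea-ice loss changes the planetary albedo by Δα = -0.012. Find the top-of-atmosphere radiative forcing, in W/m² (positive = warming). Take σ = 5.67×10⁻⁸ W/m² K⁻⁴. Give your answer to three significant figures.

TOA radiative forcing: ΔF = −S·Δα/4 = −1520·(-0.012)/4 = 4.560 W/m².

4.56 W/m²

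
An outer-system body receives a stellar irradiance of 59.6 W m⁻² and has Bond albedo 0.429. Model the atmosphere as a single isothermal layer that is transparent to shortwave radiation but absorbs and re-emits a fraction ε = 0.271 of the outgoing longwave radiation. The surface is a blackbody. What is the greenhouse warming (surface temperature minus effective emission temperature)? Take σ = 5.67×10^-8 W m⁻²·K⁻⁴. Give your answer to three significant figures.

4.10 K

At the top of the atmosphere, σT_e⁴ = S(1−α)/4 = 8.508 W m⁻², giving T_e = 110.7 K.
Surface balance with a leaky layer gives σT_s⁴ = σT_e⁴·2/(2−ε), so T_s = T_e·[2/(2−0.271)]^(1/4) = 114.8 K.
The atmosphere warms the surface by 4.103 K.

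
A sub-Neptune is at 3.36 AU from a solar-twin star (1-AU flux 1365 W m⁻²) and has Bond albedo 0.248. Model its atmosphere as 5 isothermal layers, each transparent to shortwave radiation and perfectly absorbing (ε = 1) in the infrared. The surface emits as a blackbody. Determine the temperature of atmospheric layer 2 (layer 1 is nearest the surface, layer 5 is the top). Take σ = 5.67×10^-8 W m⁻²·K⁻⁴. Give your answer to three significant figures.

200 K

Flux at the orbit: S = 1365/(3.36)² = 120.9 W m⁻².
OLR = S(1−α)/4 = 22.73 W m⁻²; the top layer radiates at T_e = 141.5 K.
Each opaque layer satisfies 2T_j⁴ = T_{j−1}⁴ + T_{j+1}⁴, giving T_k⁴ = (N+1−k)T_e⁴.
T_2 = (4)^(1/4)·141.5 = 200.1 K.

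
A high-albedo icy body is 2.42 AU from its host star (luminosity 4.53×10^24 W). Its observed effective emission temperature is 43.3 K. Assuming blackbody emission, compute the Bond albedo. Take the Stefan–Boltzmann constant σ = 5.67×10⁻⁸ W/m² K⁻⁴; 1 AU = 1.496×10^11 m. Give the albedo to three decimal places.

d = 2.42 × 1.496×10^11 m = 3.620×10^11 m.
Flux at the orbit: S = L/(4πd²) = 4.53×10^24/(4π·(3.62×10^11)²) = 2.750 W/m².
Energy balance: S(1−α)/4 = σT⁴, so 1−α = 4σT⁴/S.
σT⁴ = 0.1993 W/m², so 4σT⁴ = 0.7973 W/m².
1−α = 0.7973/2.750 = 0.2899, so α = 0.7101.

0.710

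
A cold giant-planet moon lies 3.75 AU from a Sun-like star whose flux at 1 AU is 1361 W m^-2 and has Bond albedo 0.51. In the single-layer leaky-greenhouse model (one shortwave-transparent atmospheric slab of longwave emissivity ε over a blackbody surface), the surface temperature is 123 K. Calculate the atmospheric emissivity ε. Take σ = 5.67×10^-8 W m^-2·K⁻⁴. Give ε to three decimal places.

By the inverse-square law, S = 1361/3.75² = 96.78 W m^-2.
Effective temperature: T_e = [S(1−α)/(4σ)]^(1/4) = 120.3 K.
Since (2−ε)/2 = (T_e/T_s)⁴ = 0.9135, ε = 0.1729.

0.173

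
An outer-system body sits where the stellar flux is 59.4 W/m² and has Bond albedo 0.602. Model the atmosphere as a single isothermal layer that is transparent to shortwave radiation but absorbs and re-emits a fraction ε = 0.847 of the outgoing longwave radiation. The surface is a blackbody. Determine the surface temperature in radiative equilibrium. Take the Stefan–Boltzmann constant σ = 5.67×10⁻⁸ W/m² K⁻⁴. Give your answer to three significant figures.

116 kelvin

The planet radiates to space at T_e = [S(1−α)/(4σ)]^(1/4) = 101.0 K.
The surface balance (absorbed SW + ε·downward IR = σT_s⁴) with T_a⁴ = T_s⁴/2 reduces to T_s = T_e·[2/(2−ε)]^¼ = 116.0 K.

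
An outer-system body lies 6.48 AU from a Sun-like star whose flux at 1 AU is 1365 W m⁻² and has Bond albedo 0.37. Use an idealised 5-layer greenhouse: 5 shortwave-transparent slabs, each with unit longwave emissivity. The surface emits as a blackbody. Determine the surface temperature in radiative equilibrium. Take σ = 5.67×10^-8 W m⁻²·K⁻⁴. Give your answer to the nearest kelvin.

153 K

Irradiance scales as 1/d², so S = 1365 W m⁻² × (1/6.48)² = 32.51 W m⁻².
Top-of-atmosphere balance: σT_e⁴ = S(1−α)/4 = 5.120 W m⁻² → T_e = 97.48 K.
Layer-by-layer balance gives σT_s⁴ = (N+1)σT_e⁴, so T_s = 6^¼·97.48 = 152.6 K.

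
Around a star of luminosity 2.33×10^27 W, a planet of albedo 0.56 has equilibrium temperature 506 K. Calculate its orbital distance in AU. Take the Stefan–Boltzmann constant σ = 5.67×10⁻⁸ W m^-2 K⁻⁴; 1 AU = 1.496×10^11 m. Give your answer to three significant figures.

0.495 AU

Required flux: S = 4σT⁴/(1−α) = 33790 W m^-2.
Then d = [L/(4πS)]^(1/2) = 7.408×10^10 m, i.e. 0.4952 AU.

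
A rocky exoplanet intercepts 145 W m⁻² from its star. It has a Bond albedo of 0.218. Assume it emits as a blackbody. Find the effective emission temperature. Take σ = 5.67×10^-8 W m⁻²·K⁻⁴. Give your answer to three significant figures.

150 kelvin

The planet absorbs (1−α)S over its disc πR² and re-emits over 4πR², so the mean absorbed flux is (1−0.218)·145.0/4 = 28.35 W m⁻².
Set σT⁴ = 28.35 → T = (28.35/σ)^(1/4) = 149.5 K.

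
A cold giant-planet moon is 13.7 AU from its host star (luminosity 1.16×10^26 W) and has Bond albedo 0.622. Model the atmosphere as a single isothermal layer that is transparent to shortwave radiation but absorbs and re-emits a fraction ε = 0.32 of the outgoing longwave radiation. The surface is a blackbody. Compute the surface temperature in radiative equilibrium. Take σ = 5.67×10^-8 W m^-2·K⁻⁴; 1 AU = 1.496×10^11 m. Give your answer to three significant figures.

d = 13.7 × 1.496×10^11 m = 2.050×10^12 m.
Flux at the orbit: S = L/(4πd²) = 1.16×10^26/(4π·(2.05×10^12)²) = 2.198 W m^-2.
Effective emission temperature (TOA balance): σT_e⁴ = S(1−α)/4 = 0.2077 W m^-2 → T_e = 43.75 K.
For a single slab of emissivity ε, T_s⁴ = 2T_e⁴/(2−ε); thus T_s = 43.75·(1.19)^(1/4) = 45.70 K.

45.7 kelvin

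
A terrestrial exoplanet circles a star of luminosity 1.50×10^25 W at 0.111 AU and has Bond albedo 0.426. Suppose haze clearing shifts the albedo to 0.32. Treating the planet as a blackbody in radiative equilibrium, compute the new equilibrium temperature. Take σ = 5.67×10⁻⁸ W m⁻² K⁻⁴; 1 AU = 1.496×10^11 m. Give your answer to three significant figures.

Orbital distance: d = 0.111 AU = 1.661×10^10 m.
Flux at the orbit: S = L/(4πd²) = 1.50×10^25/(4π·(1.66×10^10)²) = 4329 W m⁻².
T₂ = [S(1−α₂)/(4σ)]^(1/4) = [4329·0.68/(4σ)]^(1/4) = 337.5 K.

338 kelvin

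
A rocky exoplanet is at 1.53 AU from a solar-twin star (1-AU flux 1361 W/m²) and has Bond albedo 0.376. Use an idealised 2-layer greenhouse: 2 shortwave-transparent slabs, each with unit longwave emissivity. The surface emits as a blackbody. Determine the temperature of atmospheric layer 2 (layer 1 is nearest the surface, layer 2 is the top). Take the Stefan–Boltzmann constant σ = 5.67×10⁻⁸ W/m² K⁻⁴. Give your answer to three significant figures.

200 kelvin

Flux at the orbit: S = 1361/(1.53)² = 581.4 W/m².
OLR = S(1−α)/4 = 90.70 W/m²; the top layer radiates at T_e = 200.0 K.
Each opaque layer satisfies 2T_j⁴ = T_{j−1}⁴ + T_{j+1}⁴, giving T_k⁴ = (N+1−k)T_e⁴.
With k = 2: T_2 = (2+1−2)^¼·200.0 K = 200.0 K.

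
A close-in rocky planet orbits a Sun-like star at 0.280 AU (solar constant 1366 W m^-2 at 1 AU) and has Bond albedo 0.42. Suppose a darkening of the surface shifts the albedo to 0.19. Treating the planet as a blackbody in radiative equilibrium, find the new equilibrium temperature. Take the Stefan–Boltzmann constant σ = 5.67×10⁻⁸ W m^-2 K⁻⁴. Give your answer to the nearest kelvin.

Irradiance scales as 1/d², so S = 1366 W m^-2 × (1/0.280)² = 17420 W m^-2.
With the new albedo, S(1−α₂)/4 = 3528 W m^-2, so T₂ = 499.5 K.

499 K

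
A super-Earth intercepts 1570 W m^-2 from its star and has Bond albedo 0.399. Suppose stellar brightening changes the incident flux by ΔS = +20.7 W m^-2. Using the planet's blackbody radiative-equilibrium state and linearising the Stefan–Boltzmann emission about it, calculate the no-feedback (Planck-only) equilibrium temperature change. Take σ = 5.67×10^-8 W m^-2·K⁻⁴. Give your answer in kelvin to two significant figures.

0.84 kelvin

Reference equilibrium: T_e = [S(1−α)/(4σ)]^(1/4) = 254.0 K.
ΔF = Δ[S(1−α)]/4 = (1−0.399)·+20.7/4 = 3.110 W m^-2.
The Planck feedback parameter is 4σT_e³ = 3.715 W m^-2/K.
Hence the no-feedback warming is ΔF/(4σT_e³) = 0.837 K.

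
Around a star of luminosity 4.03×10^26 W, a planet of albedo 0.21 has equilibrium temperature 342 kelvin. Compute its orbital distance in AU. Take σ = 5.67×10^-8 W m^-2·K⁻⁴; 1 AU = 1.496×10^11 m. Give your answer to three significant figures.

0.604 AU

Required flux: S = 4σT⁴/(1−α) = 3928 W m^-2.
S = L/(4πd²) → d = √(L/4πS) = √(4.03×10^26/(4π·3928)) = 9.036×10^10 m = 0.6040 AU.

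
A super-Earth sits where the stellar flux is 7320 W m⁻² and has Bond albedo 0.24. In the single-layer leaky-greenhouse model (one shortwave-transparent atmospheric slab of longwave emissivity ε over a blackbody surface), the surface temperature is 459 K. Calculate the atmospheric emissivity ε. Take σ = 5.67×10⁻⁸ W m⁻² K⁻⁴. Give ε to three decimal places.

First, T_e = [7320·(1−0.24)/(4σ)]^(1/4) = 395.7 K.
T_s⁴ = T_e⁴·2/(2−ε) → ε = 2 − 2(T_e/T_s)⁴ = 2 − 2·(395.7/459)⁴ = 0.8947.

0.895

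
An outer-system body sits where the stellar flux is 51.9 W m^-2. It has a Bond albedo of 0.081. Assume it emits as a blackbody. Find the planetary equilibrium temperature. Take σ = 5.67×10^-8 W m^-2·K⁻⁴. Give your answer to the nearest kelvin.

Averaging over the sphere, the absorbed flux is S(1−α)/4 = 11.92 W m^-2.
Balancing against σT⁴: T = (11.92/5.67×10⁻⁸)^(1/4) = 120.4 K.

120 K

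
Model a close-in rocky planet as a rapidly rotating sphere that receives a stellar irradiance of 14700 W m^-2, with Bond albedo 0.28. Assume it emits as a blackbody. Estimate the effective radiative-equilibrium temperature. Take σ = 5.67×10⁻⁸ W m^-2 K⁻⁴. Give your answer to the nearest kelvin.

The planet absorbs (1−α)S over its disc πR² and re-emits over 4πR², so the mean absorbed flux is (1−0.28)·14700/4 = 2646 W m^-2.
Balancing against σT⁴: T = (2646/5.67×10⁻⁸)^(1/4) = 464.8 K.

465 K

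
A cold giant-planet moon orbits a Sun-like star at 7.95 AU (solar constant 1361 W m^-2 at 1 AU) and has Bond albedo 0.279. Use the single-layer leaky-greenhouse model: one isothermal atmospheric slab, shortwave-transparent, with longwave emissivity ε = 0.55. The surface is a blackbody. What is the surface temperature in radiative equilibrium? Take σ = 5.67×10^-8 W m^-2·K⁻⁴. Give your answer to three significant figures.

By the inverse-square law, S = 1361/7.95² = 21.53 W m^-2.
The planet radiates to space at T_e = [S(1−α)/(4σ)]^(1/4) = 90.96 K.
Surface balance with a leaky layer gives σT_s⁴ = σT_e⁴·2/(2−ε), so T_s = T_e·[2/(2−0.55)]^(1/4) = 98.58 K.

98.6 K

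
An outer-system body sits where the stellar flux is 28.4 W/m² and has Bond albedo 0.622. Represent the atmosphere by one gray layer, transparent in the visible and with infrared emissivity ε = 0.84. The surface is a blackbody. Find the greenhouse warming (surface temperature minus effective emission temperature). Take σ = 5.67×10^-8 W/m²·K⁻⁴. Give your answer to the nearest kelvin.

12 K

Effective emission temperature (TOA balance): σT_e⁴ = S(1−α)/4 = 2.684 W/m² → T_e = 82.95 K.
For a single slab of emissivity ε, T_s⁴ = 2T_e⁴/(2−ε); thus T_s = 82.95·(1.724)^(1/4) = 95.05 K.
The atmosphere warms the surface by 12.10 K.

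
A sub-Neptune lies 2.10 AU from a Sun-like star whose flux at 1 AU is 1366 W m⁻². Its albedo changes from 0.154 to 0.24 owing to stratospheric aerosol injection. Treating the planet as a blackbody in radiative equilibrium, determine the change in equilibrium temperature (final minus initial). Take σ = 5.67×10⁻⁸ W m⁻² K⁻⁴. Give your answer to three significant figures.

-4.88 kelvin

Irradiance scales as 1/d², so S = 1366 W m⁻² × (1/2.10)² = 309.8 W m⁻².
Before: T₁ = [309.8·0.846/(4σ)]^(1/4) = 184.4 K.
Final:   T₂ = [S(1−0.24)/(4σ)]^(1/4) = 179.5 K.
Change: 179.5 − 184.4 = -4.875 K.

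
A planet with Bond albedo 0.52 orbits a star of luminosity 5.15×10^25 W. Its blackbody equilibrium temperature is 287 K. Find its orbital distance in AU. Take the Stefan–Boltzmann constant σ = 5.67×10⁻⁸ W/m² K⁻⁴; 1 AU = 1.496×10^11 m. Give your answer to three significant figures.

Energy balance gives S = 4σT⁴/(1−α) = 3206 W/m².
Then d = [L/(4πS)]^(1/2) = 3.575×10^10 m, i.e. 0.2390 AU.

0.239 AU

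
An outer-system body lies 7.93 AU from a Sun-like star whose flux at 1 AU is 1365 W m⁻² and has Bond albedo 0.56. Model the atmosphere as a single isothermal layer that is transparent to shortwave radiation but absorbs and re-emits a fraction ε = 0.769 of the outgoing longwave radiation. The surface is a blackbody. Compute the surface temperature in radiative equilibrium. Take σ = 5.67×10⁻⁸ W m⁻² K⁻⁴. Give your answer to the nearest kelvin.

Irradiance scales as 1/d², so S = 1365 W m⁻² × (1/7.93)² = 21.71 W m⁻².
The planet radiates to space at T_e = [S(1−α)/(4σ)]^(1/4) = 80.56 K.
Surface balance with a leaky layer gives σT_s⁴ = σT_e⁴·2/(2−ε), so T_s = T_e·[2/(2−0.769)]^(1/4) = 90.95 K.

91 kelvin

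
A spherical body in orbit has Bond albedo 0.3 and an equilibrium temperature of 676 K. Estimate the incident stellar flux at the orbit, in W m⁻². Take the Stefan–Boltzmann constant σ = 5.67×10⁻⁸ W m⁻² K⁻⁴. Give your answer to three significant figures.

67700 W m⁻²

Invert the energy balance for S: S = 4σT⁴/(1−α).
The emitted flux is σT⁴ = 11840 W m⁻².
S = 4·11840/0.7 = 67660 W m⁻².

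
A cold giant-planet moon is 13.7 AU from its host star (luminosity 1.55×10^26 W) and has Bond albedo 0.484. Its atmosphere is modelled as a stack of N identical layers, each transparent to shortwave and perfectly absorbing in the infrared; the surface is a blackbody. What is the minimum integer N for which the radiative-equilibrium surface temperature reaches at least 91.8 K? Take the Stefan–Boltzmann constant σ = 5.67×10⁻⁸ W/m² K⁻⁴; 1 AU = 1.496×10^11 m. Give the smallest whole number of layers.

Orbital distance: d = 13.7 AU = 2.050×10^12 m.
Flux at the orbit: S = L/(4πd²) = 1.55×10^26/(4π·(2.05×10^12)²) = 2.936 W/m².
The effective emission temperature is T_e = [S(1−α)/(4σ)]^¼ = 50.84 K.
Need (N+1)T_e⁴ ≥ T_s⁴, i.e. N+1 ≥ (91.8/50.84)⁴ = 10.630.
The minimum whole number is N = 10.

10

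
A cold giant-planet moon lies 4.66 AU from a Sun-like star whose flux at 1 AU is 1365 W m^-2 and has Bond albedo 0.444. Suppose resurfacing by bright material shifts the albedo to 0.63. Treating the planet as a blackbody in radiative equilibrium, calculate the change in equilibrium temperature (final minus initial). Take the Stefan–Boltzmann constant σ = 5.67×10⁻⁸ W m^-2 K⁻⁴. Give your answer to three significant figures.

Flux at the orbit: S = 1365/(4.66)² = 62.86 W m^-2.
Before: T₁ = [62.86·0.556/(4σ)]^(1/4) = 111.4 K.
Final:   T₂ = [S(1−0.63)/(4σ)]^(1/4) = 100.6 K.
ΔT = T₂ − T₁ = -10.79 K.

-10.8 kelvin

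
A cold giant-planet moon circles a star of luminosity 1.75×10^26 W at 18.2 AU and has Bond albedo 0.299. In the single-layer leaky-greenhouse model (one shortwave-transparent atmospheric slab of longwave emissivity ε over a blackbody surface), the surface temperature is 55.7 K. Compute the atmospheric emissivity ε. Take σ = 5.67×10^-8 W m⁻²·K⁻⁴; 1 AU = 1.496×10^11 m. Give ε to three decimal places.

Orbital distance: d = 18.2 AU = 2.723×10^12 m.
Flux at the orbit: S = L/(4πd²) = 1.75×10^26/(4π·(2.72×10^12)²) = 1.879 W m⁻².
TOA balance gives T_e = 49.09 K.
Inverting T_s⁴ = 2T_e⁴/(2−ε): (T_e/T_s)⁴ = 0.6032, so ε = 2(1 − 0.6032) = 0.7936.

0.794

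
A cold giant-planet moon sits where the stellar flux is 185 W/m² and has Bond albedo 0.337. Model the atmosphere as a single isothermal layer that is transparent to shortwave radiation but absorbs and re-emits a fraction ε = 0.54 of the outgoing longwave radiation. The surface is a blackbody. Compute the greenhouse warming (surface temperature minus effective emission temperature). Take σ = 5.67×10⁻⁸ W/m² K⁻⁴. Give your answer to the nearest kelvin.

12 kelvin

The planet radiates to space at T_e = [S(1−α)/(4σ)]^(1/4) = 152.5 K.
Surface balance with a leaky layer gives σT_s⁴ = σT_e⁴·2/(2−ε), so T_s = T_e·[2/(2−0.54)]^(1/4) = 165.0 K.
T_s − T_e = 165.0 − 152.5 = 12.48 K.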